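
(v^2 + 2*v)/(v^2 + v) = (v + 2)/(v + 1)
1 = 1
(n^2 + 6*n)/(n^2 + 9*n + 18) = n/(n + 3)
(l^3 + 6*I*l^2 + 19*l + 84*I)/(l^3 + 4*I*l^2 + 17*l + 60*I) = (l + 7*I)/(l + 5*I)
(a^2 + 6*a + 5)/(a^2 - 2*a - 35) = (a + 1)/(a - 7)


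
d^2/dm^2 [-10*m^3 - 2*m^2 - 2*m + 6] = -60*m - 4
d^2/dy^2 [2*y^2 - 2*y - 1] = 4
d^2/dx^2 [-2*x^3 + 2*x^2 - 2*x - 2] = 4 - 12*x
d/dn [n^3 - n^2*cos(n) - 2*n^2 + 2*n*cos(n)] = n^2*sin(n) + 3*n^2 - 2*sqrt(2)*n*sin(n + pi/4) - 4*n + 2*cos(n)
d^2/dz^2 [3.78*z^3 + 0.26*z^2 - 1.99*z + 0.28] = 22.68*z + 0.52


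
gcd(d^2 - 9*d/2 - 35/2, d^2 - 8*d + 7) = d - 7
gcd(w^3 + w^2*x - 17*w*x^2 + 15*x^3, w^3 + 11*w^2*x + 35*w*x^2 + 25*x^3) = w + 5*x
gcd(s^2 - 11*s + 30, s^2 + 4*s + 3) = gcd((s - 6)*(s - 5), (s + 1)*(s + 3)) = 1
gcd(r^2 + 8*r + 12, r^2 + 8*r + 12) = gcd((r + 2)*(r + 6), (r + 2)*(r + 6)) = r^2 + 8*r + 12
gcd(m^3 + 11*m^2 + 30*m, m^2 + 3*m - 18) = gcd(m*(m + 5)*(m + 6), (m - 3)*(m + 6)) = m + 6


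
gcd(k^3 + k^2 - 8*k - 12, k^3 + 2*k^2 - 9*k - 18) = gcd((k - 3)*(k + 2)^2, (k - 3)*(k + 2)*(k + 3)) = k^2 - k - 6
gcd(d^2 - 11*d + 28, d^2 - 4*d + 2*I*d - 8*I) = d - 4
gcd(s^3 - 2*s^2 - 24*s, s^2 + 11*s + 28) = s + 4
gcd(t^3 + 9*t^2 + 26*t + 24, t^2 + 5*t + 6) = t^2 + 5*t + 6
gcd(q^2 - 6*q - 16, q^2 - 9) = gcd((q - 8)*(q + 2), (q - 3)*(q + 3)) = 1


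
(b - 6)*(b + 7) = b^2 + b - 42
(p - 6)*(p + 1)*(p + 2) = p^3 - 3*p^2 - 16*p - 12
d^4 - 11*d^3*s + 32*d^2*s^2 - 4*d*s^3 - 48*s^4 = (d - 6*s)*(d - 4*s)*(d - 2*s)*(d + s)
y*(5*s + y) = 5*s*y + y^2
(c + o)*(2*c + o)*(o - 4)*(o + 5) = 2*c^2*o^2 + 2*c^2*o - 40*c^2 + 3*c*o^3 + 3*c*o^2 - 60*c*o + o^4 + o^3 - 20*o^2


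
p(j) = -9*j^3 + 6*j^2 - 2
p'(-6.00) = -1044.00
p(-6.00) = 2158.00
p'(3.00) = -207.00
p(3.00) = -191.00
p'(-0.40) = -9.12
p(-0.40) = -0.46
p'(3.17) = -233.28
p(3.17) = -228.40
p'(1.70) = -57.63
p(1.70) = -28.88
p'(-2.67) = -224.52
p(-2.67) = 212.08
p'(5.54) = -762.19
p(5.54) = -1348.13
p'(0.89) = -10.71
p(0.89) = -3.59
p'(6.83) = -1177.56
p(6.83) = -2589.61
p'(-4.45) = -588.07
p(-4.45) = 909.91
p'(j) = -27*j^2 + 12*j = 3*j*(4 - 9*j)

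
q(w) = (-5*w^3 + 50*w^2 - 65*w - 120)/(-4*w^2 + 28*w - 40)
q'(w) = (8*w - 28)*(-5*w^3 + 50*w^2 - 65*w - 120)/(-4*w^2 + 28*w - 40)^2 + (-15*w^2 + 100*w - 65)/(-4*w^2 + 28*w - 40) = 5*(w^4 - 14*w^3 + 87*w^2 - 248*w + 298)/(4*(w^4 - 14*w^3 + 69*w^2 - 140*w + 100))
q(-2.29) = -2.81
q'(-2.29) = 1.94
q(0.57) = 5.59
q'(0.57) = 5.68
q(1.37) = 14.00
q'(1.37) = 21.28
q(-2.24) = -2.71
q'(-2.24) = 1.95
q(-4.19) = -6.14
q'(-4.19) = 1.62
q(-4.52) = -6.67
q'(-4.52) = 1.59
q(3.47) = 5.29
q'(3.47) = 11.13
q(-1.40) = -0.95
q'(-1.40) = 2.26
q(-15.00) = -21.31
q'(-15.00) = 1.31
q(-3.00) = -4.12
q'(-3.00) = 1.78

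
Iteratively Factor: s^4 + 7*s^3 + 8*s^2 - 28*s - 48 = (s + 4)*(s^3 + 3*s^2 - 4*s - 12) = (s - 2)*(s + 4)*(s^2 + 5*s + 6) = (s - 2)*(s + 3)*(s + 4)*(s + 2)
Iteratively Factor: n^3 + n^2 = (n)*(n^2 + n) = n^2*(n + 1)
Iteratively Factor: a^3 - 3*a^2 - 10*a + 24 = (a + 3)*(a^2 - 6*a + 8) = (a - 2)*(a + 3)*(a - 4)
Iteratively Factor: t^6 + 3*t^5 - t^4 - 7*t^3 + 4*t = (t + 2)*(t^5 + t^4 - 3*t^3 - t^2 + 2*t) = (t + 2)^2*(t^4 - t^3 - t^2 + t) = (t - 1)*(t + 2)^2*(t^3 - t) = t*(t - 1)*(t + 2)^2*(t^2 - 1) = t*(t - 1)*(t + 1)*(t + 2)^2*(t - 1)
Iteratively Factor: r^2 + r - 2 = (r - 1)*(r + 2)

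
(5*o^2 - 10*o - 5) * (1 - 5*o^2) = -25*o^4 + 50*o^3 + 30*o^2 - 10*o - 5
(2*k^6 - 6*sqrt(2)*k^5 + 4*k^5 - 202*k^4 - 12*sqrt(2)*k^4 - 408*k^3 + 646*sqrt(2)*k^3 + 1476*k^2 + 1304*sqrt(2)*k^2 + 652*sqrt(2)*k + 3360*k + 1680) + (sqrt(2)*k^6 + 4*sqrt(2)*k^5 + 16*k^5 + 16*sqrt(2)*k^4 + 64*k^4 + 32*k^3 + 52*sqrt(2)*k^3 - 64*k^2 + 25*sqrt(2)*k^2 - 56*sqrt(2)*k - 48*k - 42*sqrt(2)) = sqrt(2)*k^6 + 2*k^6 - 2*sqrt(2)*k^5 + 20*k^5 - 138*k^4 + 4*sqrt(2)*k^4 - 376*k^3 + 698*sqrt(2)*k^3 + 1412*k^2 + 1329*sqrt(2)*k^2 + 596*sqrt(2)*k + 3312*k - 42*sqrt(2) + 1680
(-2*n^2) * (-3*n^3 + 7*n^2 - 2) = 6*n^5 - 14*n^4 + 4*n^2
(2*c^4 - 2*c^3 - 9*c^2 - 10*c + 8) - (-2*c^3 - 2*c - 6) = 2*c^4 - 9*c^2 - 8*c + 14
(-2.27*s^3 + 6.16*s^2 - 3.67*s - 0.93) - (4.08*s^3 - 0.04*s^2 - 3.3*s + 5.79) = -6.35*s^3 + 6.2*s^2 - 0.37*s - 6.72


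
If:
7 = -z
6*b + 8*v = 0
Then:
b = -4*v/3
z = -7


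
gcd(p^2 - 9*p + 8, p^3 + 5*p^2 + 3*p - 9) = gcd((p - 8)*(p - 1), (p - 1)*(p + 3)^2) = p - 1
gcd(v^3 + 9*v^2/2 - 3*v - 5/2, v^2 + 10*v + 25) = v + 5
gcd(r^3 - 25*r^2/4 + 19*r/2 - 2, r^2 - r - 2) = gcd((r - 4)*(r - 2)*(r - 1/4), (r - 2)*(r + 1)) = r - 2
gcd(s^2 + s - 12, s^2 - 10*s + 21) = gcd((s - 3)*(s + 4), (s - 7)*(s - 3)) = s - 3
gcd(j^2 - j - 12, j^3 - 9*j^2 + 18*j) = 1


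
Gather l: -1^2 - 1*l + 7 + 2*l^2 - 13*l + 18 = 2*l^2 - 14*l + 24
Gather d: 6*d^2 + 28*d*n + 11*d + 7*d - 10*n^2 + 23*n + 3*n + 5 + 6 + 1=6*d^2 + d*(28*n + 18) - 10*n^2 + 26*n + 12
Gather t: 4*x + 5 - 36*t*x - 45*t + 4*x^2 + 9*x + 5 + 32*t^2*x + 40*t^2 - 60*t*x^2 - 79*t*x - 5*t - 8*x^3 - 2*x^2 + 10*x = t^2*(32*x + 40) + t*(-60*x^2 - 115*x - 50) - 8*x^3 + 2*x^2 + 23*x + 10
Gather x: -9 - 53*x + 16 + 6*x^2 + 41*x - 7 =6*x^2 - 12*x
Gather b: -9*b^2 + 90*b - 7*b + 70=-9*b^2 + 83*b + 70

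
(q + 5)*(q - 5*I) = q^2 + 5*q - 5*I*q - 25*I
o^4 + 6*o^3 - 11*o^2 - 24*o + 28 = (o - 2)*(o - 1)*(o + 2)*(o + 7)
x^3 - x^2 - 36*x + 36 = (x - 6)*(x - 1)*(x + 6)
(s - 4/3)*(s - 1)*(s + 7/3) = s^3 - 37*s/9 + 28/9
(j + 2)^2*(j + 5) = j^3 + 9*j^2 + 24*j + 20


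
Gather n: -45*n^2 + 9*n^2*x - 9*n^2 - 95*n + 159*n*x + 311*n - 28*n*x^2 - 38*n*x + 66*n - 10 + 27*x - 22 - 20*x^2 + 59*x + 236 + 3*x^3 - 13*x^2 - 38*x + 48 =n^2*(9*x - 54) + n*(-28*x^2 + 121*x + 282) + 3*x^3 - 33*x^2 + 48*x + 252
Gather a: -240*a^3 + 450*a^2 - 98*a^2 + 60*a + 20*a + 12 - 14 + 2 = -240*a^3 + 352*a^2 + 80*a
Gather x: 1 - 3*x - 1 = -3*x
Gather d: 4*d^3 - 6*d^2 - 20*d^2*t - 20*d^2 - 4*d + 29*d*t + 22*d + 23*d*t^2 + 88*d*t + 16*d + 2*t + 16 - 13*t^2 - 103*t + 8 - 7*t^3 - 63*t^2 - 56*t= 4*d^3 + d^2*(-20*t - 26) + d*(23*t^2 + 117*t + 34) - 7*t^3 - 76*t^2 - 157*t + 24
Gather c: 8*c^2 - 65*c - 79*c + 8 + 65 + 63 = 8*c^2 - 144*c + 136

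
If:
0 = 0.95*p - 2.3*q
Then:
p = 2.42105263157895*q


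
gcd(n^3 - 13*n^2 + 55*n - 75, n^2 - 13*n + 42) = 1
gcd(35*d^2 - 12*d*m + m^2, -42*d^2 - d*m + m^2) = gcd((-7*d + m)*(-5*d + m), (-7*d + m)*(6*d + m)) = 7*d - m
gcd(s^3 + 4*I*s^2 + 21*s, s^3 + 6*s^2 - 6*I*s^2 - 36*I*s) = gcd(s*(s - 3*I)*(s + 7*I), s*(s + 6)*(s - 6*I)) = s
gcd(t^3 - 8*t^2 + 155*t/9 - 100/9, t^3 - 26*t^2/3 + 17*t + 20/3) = t - 5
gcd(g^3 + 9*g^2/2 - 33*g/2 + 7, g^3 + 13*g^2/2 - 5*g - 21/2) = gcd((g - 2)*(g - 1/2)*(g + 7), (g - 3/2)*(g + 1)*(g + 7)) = g + 7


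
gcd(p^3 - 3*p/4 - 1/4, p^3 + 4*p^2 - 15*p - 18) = 1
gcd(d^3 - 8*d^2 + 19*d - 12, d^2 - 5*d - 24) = 1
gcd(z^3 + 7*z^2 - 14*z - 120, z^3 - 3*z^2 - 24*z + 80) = z^2 + z - 20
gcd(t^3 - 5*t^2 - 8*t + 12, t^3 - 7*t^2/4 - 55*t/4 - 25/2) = t + 2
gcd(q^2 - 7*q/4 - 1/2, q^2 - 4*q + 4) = q - 2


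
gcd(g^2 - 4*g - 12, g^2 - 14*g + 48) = g - 6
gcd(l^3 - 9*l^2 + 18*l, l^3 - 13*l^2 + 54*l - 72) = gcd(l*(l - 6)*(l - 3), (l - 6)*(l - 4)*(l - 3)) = l^2 - 9*l + 18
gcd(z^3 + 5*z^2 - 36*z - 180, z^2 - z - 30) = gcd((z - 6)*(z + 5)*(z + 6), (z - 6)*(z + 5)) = z^2 - z - 30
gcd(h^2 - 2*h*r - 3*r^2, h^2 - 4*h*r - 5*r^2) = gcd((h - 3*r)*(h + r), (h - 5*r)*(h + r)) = h + r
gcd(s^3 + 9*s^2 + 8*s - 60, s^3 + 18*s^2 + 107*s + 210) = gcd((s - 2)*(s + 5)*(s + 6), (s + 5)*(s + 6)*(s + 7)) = s^2 + 11*s + 30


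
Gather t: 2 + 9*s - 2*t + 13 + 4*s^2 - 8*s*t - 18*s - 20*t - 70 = 4*s^2 - 9*s + t*(-8*s - 22) - 55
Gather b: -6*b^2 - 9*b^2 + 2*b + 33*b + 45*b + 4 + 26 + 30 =-15*b^2 + 80*b + 60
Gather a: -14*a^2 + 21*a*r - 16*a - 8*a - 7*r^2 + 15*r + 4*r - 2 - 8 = -14*a^2 + a*(21*r - 24) - 7*r^2 + 19*r - 10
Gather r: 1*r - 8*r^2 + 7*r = -8*r^2 + 8*r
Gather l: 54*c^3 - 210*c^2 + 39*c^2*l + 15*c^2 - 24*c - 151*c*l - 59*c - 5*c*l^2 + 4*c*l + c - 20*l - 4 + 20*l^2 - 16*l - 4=54*c^3 - 195*c^2 - 82*c + l^2*(20 - 5*c) + l*(39*c^2 - 147*c - 36) - 8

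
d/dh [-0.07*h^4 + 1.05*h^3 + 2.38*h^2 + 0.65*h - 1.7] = -0.28*h^3 + 3.15*h^2 + 4.76*h + 0.65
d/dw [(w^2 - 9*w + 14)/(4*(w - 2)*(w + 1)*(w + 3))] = (-w^2 + 14*w + 31)/(4*(w^4 + 8*w^3 + 22*w^2 + 24*w + 9))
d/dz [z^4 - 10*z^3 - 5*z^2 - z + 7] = 4*z^3 - 30*z^2 - 10*z - 1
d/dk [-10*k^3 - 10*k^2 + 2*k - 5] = -30*k^2 - 20*k + 2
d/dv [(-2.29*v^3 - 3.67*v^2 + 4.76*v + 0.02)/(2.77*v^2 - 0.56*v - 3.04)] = (-6.3433*v^4 + 2.5648*v^3 + 9.75480000000001*v^2 + 22.2028*v - 14.4592)/(7.6729*v^4 - 3.1024*v^3 - 16.528*v^2 + 3.4048*v + 9.2416)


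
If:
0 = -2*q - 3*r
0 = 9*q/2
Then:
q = 0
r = 0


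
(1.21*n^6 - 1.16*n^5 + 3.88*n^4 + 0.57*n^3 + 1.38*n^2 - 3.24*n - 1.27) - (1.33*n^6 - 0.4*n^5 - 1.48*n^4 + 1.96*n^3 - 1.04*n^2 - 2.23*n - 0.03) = -0.12*n^6 - 0.76*n^5 + 5.36*n^4 - 1.39*n^3 + 2.42*n^2 - 1.01*n - 1.24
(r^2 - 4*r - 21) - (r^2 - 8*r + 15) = 4*r - 36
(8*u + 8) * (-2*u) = -16*u^2 - 16*u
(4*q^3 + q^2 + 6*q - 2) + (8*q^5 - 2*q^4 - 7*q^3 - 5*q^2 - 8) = 8*q^5 - 2*q^4 - 3*q^3 - 4*q^2 + 6*q - 10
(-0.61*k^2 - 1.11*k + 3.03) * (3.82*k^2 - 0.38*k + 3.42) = -2.3302*k^4 - 4.0084*k^3 + 9.9102*k^2 - 4.9476*k + 10.3626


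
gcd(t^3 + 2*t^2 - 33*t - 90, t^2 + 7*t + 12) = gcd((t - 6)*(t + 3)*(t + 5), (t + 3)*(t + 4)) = t + 3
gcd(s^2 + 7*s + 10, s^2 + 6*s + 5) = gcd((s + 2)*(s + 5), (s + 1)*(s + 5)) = s + 5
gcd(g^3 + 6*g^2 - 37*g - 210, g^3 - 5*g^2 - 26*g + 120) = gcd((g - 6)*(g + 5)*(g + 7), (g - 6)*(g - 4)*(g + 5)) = g^2 - g - 30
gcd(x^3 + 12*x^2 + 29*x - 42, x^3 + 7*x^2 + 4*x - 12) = x^2 + 5*x - 6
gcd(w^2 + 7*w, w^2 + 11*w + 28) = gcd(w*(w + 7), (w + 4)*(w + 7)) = w + 7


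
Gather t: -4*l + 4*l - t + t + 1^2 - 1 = 0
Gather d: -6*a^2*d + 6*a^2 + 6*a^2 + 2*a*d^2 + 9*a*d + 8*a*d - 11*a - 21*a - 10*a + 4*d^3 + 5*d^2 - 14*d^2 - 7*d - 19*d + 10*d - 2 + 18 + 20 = 12*a^2 - 42*a + 4*d^3 + d^2*(2*a - 9) + d*(-6*a^2 + 17*a - 16) + 36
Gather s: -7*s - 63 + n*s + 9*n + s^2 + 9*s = 9*n + s^2 + s*(n + 2) - 63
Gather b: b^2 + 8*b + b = b^2 + 9*b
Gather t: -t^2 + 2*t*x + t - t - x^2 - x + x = -t^2 + 2*t*x - x^2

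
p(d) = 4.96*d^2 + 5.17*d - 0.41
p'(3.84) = 43.26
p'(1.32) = 18.26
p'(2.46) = 29.57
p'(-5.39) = -48.30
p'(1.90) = 24.02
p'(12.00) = 124.21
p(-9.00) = 354.82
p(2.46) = 42.32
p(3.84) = 92.58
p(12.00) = 775.87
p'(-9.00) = -84.11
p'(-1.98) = -14.47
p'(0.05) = 5.67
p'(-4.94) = -43.83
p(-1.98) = 8.80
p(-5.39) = 115.82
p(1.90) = 27.32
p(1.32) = 15.06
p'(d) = 9.92*d + 5.17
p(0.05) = -0.14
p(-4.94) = 95.09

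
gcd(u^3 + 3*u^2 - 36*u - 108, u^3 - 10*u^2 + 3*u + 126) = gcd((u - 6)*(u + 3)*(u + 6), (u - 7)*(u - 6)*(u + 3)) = u^2 - 3*u - 18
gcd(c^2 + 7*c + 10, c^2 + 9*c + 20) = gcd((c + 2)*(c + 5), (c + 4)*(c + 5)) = c + 5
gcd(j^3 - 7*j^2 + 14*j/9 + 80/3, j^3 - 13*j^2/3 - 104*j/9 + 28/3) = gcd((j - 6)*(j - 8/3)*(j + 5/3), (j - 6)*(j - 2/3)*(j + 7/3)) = j - 6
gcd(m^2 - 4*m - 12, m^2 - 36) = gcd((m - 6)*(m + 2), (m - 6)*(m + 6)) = m - 6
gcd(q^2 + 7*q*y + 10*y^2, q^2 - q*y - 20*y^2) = 1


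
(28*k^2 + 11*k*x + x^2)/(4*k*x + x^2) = (7*k + x)/x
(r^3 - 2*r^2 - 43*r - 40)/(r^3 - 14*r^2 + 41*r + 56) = (r + 5)/(r - 7)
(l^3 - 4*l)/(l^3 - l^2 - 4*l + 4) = l/(l - 1)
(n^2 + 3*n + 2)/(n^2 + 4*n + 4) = (n + 1)/(n + 2)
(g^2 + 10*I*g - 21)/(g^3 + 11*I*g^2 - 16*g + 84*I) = (g + 3*I)/(g^2 + 4*I*g + 12)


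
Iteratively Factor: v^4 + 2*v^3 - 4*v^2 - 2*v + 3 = (v + 1)*(v^3 + v^2 - 5*v + 3) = (v + 1)*(v + 3)*(v^2 - 2*v + 1) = (v - 1)*(v + 1)*(v + 3)*(v - 1)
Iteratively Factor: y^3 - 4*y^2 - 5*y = (y)*(y^2 - 4*y - 5) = y*(y - 5)*(y + 1)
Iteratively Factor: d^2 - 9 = (d + 3)*(d - 3)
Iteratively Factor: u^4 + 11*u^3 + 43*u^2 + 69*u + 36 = (u + 3)*(u^3 + 8*u^2 + 19*u + 12) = (u + 3)^2*(u^2 + 5*u + 4) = (u + 3)^2*(u + 4)*(u + 1)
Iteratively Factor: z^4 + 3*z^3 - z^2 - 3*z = (z - 1)*(z^3 + 4*z^2 + 3*z) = (z - 1)*(z + 1)*(z^2 + 3*z) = z*(z - 1)*(z + 1)*(z + 3)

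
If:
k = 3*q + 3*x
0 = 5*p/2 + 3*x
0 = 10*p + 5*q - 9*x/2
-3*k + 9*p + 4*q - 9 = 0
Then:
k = -387/121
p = 36/121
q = -9/11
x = -30/121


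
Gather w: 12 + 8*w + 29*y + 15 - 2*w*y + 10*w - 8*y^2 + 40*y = w*(18 - 2*y) - 8*y^2 + 69*y + 27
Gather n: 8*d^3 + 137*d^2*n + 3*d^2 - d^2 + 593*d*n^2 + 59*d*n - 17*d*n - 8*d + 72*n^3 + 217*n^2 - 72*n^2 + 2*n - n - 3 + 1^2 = 8*d^3 + 2*d^2 - 8*d + 72*n^3 + n^2*(593*d + 145) + n*(137*d^2 + 42*d + 1) - 2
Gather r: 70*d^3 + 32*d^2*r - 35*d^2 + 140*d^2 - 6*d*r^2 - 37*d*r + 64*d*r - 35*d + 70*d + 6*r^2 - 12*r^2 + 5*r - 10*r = 70*d^3 + 105*d^2 + 35*d + r^2*(-6*d - 6) + r*(32*d^2 + 27*d - 5)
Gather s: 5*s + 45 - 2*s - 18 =3*s + 27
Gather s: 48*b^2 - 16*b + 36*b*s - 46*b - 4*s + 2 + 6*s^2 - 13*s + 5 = 48*b^2 - 62*b + 6*s^2 + s*(36*b - 17) + 7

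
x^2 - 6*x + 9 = (x - 3)^2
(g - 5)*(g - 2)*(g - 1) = g^3 - 8*g^2 + 17*g - 10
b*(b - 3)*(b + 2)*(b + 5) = b^4 + 4*b^3 - 11*b^2 - 30*b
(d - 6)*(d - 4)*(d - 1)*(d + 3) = d^4 - 8*d^3 + d^2 + 78*d - 72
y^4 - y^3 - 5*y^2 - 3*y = y*(y - 3)*(y + 1)^2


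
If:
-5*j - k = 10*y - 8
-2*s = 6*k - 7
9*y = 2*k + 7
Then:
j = 23/10 - 29*y/10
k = 9*y/2 - 7/2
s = 14 - 27*y/2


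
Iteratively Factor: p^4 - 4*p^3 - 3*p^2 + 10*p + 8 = (p + 1)*(p^3 - 5*p^2 + 2*p + 8) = (p + 1)^2*(p^2 - 6*p + 8) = (p - 4)*(p + 1)^2*(p - 2)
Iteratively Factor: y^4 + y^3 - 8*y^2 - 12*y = (y - 3)*(y^3 + 4*y^2 + 4*y) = (y - 3)*(y + 2)*(y^2 + 2*y) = (y - 3)*(y + 2)^2*(y)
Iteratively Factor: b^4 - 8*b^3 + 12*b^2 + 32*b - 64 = (b - 2)*(b^3 - 6*b^2 + 32) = (b - 4)*(b - 2)*(b^2 - 2*b - 8) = (b - 4)^2*(b - 2)*(b + 2)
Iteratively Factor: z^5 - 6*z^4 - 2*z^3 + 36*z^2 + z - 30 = (z + 2)*(z^4 - 8*z^3 + 14*z^2 + 8*z - 15) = (z - 1)*(z + 2)*(z^3 - 7*z^2 + 7*z + 15) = (z - 3)*(z - 1)*(z + 2)*(z^2 - 4*z - 5) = (z - 5)*(z - 3)*(z - 1)*(z + 2)*(z + 1)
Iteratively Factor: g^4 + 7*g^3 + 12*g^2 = (g + 3)*(g^3 + 4*g^2) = g*(g + 3)*(g^2 + 4*g) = g*(g + 3)*(g + 4)*(g)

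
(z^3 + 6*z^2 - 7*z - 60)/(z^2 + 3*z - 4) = (z^2 + 2*z - 15)/(z - 1)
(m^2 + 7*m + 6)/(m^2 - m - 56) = (m^2 + 7*m + 6)/(m^2 - m - 56)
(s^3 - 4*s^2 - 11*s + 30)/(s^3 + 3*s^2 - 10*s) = (s^2 - 2*s - 15)/(s*(s + 5))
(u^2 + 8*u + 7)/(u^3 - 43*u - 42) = (u + 7)/(u^2 - u - 42)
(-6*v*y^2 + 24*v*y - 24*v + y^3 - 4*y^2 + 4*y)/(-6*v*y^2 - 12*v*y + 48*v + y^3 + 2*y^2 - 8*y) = (y - 2)/(y + 4)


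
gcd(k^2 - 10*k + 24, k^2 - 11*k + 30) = k - 6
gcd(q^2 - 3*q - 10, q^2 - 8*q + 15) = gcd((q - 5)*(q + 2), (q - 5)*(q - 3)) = q - 5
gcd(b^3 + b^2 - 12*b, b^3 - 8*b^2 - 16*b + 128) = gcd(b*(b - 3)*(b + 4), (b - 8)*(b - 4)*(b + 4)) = b + 4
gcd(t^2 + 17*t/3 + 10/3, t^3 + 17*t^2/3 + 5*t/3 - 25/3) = t + 5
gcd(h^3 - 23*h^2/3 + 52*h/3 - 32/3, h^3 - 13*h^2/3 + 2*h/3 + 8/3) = h^2 - 5*h + 4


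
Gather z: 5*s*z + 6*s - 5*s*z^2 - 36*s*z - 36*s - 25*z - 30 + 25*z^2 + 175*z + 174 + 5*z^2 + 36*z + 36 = -30*s + z^2*(30 - 5*s) + z*(186 - 31*s) + 180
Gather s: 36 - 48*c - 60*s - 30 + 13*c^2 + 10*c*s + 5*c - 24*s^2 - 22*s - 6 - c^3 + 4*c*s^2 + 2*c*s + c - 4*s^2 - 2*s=-c^3 + 13*c^2 - 42*c + s^2*(4*c - 28) + s*(12*c - 84)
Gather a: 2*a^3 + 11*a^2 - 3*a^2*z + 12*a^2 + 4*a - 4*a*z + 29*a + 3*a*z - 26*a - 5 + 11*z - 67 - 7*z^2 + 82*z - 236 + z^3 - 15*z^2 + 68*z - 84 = 2*a^3 + a^2*(23 - 3*z) + a*(7 - z) + z^3 - 22*z^2 + 161*z - 392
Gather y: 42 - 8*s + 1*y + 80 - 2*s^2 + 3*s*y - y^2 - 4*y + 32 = -2*s^2 - 8*s - y^2 + y*(3*s - 3) + 154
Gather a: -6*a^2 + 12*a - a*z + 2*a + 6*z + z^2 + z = -6*a^2 + a*(14 - z) + z^2 + 7*z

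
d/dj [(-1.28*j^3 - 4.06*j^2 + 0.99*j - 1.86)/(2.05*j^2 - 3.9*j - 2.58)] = (-2.624*j^4 + 9.984*j^3 + 23.7117*j^2 + 28.5756*j - 9.8082)/(4.2025*j^4 - 15.99*j^3 + 4.632*j^2 + 20.124*j + 6.6564)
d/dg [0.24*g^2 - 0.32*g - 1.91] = 0.48*g - 0.32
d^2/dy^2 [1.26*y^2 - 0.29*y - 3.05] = 2.52000000000000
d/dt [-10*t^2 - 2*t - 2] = -20*t - 2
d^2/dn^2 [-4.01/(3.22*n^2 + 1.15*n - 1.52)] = (83.154568*n^2 + 29.69806*n - 4.01*(6.44*n + 1.15)*(12.88*n + 2.3) - 39.253088)/(3.22*n^2 + 1.15*n - 1.52)^3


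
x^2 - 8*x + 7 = (x - 7)*(x - 1)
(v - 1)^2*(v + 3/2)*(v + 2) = v^4 + 3*v^3/2 - 3*v^2 - 5*v/2 + 3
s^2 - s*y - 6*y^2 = (s - 3*y)*(s + 2*y)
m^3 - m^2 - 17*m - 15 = (m - 5)*(m + 1)*(m + 3)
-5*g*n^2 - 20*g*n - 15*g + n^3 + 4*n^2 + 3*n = (-5*g + n)*(n + 1)*(n + 3)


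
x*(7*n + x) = 7*n*x + x^2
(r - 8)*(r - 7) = r^2 - 15*r + 56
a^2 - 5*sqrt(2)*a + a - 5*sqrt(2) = (a + 1)*(a - 5*sqrt(2))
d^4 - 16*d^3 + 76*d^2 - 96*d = d*(d - 8)*(d - 6)*(d - 2)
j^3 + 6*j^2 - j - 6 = (j - 1)*(j + 1)*(j + 6)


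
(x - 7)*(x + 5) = x^2 - 2*x - 35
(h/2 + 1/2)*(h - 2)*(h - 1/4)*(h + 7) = h^4/2 + 23*h^3/8 - 21*h^2/4 - 47*h/8 + 7/4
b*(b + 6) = b^2 + 6*b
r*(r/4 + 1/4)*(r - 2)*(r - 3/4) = r^4/4 - 7*r^3/16 - 5*r^2/16 + 3*r/8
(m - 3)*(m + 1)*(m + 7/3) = m^3 + m^2/3 - 23*m/3 - 7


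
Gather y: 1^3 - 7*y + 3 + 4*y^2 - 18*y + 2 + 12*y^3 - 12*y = 12*y^3 + 4*y^2 - 37*y + 6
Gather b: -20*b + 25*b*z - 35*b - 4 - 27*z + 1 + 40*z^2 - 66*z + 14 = b*(25*z - 55) + 40*z^2 - 93*z + 11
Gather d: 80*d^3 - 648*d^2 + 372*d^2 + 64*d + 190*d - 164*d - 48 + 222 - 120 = 80*d^3 - 276*d^2 + 90*d + 54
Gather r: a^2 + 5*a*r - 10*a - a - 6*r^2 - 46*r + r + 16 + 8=a^2 - 11*a - 6*r^2 + r*(5*a - 45) + 24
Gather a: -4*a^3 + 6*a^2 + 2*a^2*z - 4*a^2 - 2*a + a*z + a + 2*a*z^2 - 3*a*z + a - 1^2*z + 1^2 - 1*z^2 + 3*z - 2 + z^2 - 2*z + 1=-4*a^3 + a^2*(2*z + 2) + a*(2*z^2 - 2*z)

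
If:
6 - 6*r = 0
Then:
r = 1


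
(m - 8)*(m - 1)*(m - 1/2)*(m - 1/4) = m^4 - 39*m^3/4 + 119*m^2/8 - 57*m/8 + 1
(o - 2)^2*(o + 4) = o^3 - 12*o + 16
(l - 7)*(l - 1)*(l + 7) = l^3 - l^2 - 49*l + 49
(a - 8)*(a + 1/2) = a^2 - 15*a/2 - 4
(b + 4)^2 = b^2 + 8*b + 16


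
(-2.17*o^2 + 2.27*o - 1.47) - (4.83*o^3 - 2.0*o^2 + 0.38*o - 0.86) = -4.83*o^3 - 0.17*o^2 + 1.89*o - 0.61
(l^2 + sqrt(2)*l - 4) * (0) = 0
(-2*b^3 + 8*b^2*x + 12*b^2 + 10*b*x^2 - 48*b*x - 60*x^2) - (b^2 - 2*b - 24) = -2*b^3 + 8*b^2*x + 11*b^2 + 10*b*x^2 - 48*b*x + 2*b - 60*x^2 + 24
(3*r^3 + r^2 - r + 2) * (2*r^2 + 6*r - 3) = 6*r^5 + 20*r^4 - 5*r^3 - 5*r^2 + 15*r - 6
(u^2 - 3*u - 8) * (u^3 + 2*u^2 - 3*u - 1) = u^5 - u^4 - 17*u^3 - 8*u^2 + 27*u + 8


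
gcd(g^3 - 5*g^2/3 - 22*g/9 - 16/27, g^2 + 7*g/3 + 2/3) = g + 1/3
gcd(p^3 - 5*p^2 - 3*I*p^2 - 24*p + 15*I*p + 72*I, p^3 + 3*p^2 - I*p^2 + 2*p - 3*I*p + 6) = p + 3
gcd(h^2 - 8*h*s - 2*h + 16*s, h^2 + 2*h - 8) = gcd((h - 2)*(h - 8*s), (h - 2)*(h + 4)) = h - 2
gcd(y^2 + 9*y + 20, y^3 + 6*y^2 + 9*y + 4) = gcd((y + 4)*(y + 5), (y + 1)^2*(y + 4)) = y + 4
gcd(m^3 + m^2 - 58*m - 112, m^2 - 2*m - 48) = m - 8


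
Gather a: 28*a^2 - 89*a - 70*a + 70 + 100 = 28*a^2 - 159*a + 170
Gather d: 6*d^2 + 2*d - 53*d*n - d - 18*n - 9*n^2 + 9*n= 6*d^2 + d*(1 - 53*n) - 9*n^2 - 9*n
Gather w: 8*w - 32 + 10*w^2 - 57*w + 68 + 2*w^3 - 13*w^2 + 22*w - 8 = 2*w^3 - 3*w^2 - 27*w + 28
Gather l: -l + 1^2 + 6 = 7 - l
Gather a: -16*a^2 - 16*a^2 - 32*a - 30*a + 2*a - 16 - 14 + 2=-32*a^2 - 60*a - 28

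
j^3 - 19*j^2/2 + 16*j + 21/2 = (j - 7)*(j - 3)*(j + 1/2)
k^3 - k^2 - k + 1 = (k - 1)^2*(k + 1)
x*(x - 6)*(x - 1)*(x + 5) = x^4 - 2*x^3 - 29*x^2 + 30*x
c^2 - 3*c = c*(c - 3)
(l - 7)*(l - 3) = l^2 - 10*l + 21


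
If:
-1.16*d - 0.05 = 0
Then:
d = -0.04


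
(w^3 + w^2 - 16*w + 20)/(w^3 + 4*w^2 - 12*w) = (w^2 + 3*w - 10)/(w*(w + 6))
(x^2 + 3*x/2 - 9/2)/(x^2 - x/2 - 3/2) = (x + 3)/(x + 1)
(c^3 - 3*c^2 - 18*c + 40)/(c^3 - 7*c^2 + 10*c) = (c + 4)/c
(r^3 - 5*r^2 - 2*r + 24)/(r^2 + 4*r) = (r^3 - 5*r^2 - 2*r + 24)/(r*(r + 4))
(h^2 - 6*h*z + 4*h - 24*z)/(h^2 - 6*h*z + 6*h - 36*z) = (h + 4)/(h + 6)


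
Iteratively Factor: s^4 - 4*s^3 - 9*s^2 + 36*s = (s + 3)*(s^3 - 7*s^2 + 12*s) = (s - 3)*(s + 3)*(s^2 - 4*s) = (s - 4)*(s - 3)*(s + 3)*(s)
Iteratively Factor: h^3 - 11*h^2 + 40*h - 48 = (h - 4)*(h^2 - 7*h + 12) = (h - 4)^2*(h - 3)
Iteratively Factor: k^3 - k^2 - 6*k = (k - 3)*(k^2 + 2*k) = k*(k - 3)*(k + 2)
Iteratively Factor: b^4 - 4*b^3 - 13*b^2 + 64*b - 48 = (b - 3)*(b^3 - b^2 - 16*b + 16) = (b - 4)*(b - 3)*(b^2 + 3*b - 4) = (b - 4)*(b - 3)*(b - 1)*(b + 4)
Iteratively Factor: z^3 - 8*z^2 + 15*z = (z)*(z^2 - 8*z + 15) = z*(z - 3)*(z - 5)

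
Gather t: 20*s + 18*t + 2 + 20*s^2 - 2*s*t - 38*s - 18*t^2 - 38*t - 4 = 20*s^2 - 18*s - 18*t^2 + t*(-2*s - 20) - 2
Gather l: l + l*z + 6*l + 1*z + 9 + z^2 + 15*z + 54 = l*(z + 7) + z^2 + 16*z + 63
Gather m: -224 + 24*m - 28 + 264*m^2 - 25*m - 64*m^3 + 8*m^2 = -64*m^3 + 272*m^2 - m - 252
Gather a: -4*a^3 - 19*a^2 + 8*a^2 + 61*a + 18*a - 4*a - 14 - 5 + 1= -4*a^3 - 11*a^2 + 75*a - 18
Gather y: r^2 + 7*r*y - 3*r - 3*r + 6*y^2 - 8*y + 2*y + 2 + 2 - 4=r^2 - 6*r + 6*y^2 + y*(7*r - 6)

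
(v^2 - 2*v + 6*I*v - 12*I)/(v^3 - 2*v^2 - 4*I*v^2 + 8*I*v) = (v + 6*I)/(v*(v - 4*I))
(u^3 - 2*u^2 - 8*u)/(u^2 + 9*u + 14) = u*(u - 4)/(u + 7)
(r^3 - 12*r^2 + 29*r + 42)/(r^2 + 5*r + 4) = (r^2 - 13*r + 42)/(r + 4)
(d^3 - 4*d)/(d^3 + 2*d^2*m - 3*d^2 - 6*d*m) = (d^2 - 4)/(d^2 + 2*d*m - 3*d - 6*m)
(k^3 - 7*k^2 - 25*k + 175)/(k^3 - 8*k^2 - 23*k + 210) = (k - 5)/(k - 6)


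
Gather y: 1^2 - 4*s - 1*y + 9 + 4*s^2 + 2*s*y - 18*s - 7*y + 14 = 4*s^2 - 22*s + y*(2*s - 8) + 24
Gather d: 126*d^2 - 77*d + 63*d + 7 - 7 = 126*d^2 - 14*d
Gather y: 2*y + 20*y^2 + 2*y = 20*y^2 + 4*y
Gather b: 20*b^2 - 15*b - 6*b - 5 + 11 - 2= 20*b^2 - 21*b + 4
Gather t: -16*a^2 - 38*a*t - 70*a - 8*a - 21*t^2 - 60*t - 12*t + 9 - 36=-16*a^2 - 78*a - 21*t^2 + t*(-38*a - 72) - 27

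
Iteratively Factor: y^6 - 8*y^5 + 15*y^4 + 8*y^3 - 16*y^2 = (y)*(y^5 - 8*y^4 + 15*y^3 + 8*y^2 - 16*y) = y^2*(y^4 - 8*y^3 + 15*y^2 + 8*y - 16) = y^2*(y - 1)*(y^3 - 7*y^2 + 8*y + 16) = y^2*(y - 4)*(y - 1)*(y^2 - 3*y - 4) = y^2*(y - 4)^2*(y - 1)*(y + 1)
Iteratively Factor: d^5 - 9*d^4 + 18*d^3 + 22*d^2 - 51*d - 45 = (d + 1)*(d^4 - 10*d^3 + 28*d^2 - 6*d - 45) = (d - 3)*(d + 1)*(d^3 - 7*d^2 + 7*d + 15) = (d - 3)*(d + 1)^2*(d^2 - 8*d + 15) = (d - 3)^2*(d + 1)^2*(d - 5)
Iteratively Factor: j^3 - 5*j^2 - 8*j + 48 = (j - 4)*(j^2 - j - 12) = (j - 4)*(j + 3)*(j - 4)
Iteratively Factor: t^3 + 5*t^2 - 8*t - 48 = (t + 4)*(t^2 + t - 12) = (t + 4)^2*(t - 3)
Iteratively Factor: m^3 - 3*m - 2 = (m - 2)*(m^2 + 2*m + 1) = (m - 2)*(m + 1)*(m + 1)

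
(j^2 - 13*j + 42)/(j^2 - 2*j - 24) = (j - 7)/(j + 4)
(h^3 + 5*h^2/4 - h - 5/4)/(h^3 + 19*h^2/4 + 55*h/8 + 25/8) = 2*(h - 1)/(2*h + 5)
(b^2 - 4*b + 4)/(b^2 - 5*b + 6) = (b - 2)/(b - 3)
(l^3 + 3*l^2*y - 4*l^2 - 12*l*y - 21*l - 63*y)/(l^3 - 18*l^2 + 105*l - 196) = (l^2 + 3*l*y + 3*l + 9*y)/(l^2 - 11*l + 28)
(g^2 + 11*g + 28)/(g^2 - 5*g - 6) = (g^2 + 11*g + 28)/(g^2 - 5*g - 6)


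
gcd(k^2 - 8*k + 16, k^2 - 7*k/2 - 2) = k - 4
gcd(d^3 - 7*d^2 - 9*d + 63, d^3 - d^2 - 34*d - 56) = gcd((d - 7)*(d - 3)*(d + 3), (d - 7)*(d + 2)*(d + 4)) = d - 7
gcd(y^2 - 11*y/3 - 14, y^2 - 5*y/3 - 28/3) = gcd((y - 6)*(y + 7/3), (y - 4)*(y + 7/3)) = y + 7/3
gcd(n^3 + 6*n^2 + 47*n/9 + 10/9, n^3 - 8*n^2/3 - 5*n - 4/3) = n + 1/3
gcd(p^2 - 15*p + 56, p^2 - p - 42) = p - 7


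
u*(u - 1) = u^2 - u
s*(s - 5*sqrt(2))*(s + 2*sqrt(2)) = s^3 - 3*sqrt(2)*s^2 - 20*s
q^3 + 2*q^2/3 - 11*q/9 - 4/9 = (q - 1)*(q + 1/3)*(q + 4/3)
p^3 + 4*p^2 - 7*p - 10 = (p - 2)*(p + 1)*(p + 5)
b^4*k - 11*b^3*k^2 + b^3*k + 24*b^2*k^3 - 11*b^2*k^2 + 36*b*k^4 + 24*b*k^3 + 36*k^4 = (b - 6*k)^2*(b + k)*(b*k + k)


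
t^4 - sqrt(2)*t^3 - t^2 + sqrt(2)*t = t*(t - 1)*(t + 1)*(t - sqrt(2))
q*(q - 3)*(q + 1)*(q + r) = q^4 + q^3*r - 2*q^3 - 2*q^2*r - 3*q^2 - 3*q*r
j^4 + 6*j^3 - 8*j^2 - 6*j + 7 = (j - 1)^2*(j + 1)*(j + 7)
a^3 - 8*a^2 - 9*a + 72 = (a - 8)*(a - 3)*(a + 3)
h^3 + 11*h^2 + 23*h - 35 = (h - 1)*(h + 5)*(h + 7)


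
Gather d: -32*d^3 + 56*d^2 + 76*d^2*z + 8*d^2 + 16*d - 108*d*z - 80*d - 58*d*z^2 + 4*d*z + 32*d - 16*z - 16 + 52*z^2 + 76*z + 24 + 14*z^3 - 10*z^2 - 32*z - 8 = -32*d^3 + d^2*(76*z + 64) + d*(-58*z^2 - 104*z - 32) + 14*z^3 + 42*z^2 + 28*z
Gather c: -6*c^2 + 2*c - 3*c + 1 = -6*c^2 - c + 1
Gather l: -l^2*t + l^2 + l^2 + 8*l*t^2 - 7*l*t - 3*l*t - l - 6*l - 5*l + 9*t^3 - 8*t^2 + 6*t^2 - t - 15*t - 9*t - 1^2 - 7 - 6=l^2*(2 - t) + l*(8*t^2 - 10*t - 12) + 9*t^3 - 2*t^2 - 25*t - 14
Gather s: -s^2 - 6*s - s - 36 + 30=-s^2 - 7*s - 6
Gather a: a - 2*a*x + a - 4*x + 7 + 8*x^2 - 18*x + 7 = a*(2 - 2*x) + 8*x^2 - 22*x + 14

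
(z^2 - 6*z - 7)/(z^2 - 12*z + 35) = (z + 1)/(z - 5)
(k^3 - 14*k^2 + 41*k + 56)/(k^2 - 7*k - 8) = k - 7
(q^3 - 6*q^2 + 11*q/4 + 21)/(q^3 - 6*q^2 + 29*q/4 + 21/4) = (2*q^2 - 5*q - 12)/(2*q^2 - 5*q - 3)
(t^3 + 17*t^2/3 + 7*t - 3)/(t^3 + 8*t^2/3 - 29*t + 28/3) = (t^2 + 6*t + 9)/(t^2 + 3*t - 28)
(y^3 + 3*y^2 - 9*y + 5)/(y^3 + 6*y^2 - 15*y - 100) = (y^2 - 2*y + 1)/(y^2 + y - 20)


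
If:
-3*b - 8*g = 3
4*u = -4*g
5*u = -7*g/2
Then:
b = -1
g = 0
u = 0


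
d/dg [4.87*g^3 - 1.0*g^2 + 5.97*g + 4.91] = 14.61*g^2 - 2.0*g + 5.97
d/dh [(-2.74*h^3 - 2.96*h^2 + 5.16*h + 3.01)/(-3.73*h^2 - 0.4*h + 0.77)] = (10.2202*h^4 + 2.192*h^3 + 14.1014*h^2 + 17.8962*h + 5.1772)/(13.9129*h^4 + 2.984*h^3 - 5.5842*h^2 - 0.616*h + 0.5929)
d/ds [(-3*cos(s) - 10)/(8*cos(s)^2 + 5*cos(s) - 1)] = (24*sin(s)^2 - 160*cos(s) - 77)*sin(s)/(8*cos(s)^2 + 5*cos(s) - 1)^2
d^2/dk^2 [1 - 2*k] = 0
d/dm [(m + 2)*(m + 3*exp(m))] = m + (m + 2)*(3*exp(m) + 1) + 3*exp(m)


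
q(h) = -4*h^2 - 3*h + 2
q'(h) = -8*h - 3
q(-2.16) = -10.18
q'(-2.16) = 14.28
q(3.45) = -55.96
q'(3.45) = -30.60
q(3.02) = -43.54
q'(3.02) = -27.16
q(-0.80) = 1.84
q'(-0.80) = 3.40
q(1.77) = -15.84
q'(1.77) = -17.16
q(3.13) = -46.58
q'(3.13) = -28.04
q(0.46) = -0.23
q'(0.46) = -6.68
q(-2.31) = -12.41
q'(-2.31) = 15.48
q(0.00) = 2.00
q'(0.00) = -3.00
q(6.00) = -160.00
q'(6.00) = -51.00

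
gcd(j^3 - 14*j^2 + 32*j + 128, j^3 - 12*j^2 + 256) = j^2 - 16*j + 64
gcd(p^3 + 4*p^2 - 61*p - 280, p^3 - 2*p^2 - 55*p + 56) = p^2 - p - 56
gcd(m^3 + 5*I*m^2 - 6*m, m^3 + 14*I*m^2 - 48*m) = m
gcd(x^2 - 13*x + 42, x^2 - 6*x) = x - 6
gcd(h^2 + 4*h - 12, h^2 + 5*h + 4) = 1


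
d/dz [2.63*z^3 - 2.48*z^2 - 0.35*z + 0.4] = 7.89*z^2 - 4.96*z - 0.35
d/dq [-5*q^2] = -10*q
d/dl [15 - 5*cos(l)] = 5*sin(l)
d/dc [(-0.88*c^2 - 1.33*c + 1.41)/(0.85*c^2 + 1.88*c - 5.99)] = (-0.523899999999999*c^2 + 8.1454*c + 5.3159)/(0.7225*c^4 + 3.196*c^3 - 6.6486*c^2 - 22.5224*c + 35.8801)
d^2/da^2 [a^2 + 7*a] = 2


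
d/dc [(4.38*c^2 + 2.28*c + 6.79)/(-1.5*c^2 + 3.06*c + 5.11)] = (16.8228*c^2 + 65.1336*c - 9.1266)/(2.25*c^4 - 9.18*c^3 - 5.9664*c^2 + 31.2732*c + 26.1121)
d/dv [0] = 0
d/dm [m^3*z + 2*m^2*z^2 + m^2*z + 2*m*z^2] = z*(3*m^2 + 4*m*z + 2*m + 2*z)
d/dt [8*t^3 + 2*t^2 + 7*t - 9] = 24*t^2 + 4*t + 7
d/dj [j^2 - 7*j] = 2*j - 7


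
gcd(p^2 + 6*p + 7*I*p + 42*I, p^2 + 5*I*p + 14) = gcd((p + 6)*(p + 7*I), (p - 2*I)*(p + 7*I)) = p + 7*I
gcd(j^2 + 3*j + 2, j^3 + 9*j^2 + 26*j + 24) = j + 2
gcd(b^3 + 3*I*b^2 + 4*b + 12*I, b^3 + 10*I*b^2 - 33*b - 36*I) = b + 3*I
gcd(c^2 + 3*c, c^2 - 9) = c + 3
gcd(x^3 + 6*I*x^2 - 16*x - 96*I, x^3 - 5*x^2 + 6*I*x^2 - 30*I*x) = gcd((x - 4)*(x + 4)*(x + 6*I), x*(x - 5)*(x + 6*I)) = x + 6*I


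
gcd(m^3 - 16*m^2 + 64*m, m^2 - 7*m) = m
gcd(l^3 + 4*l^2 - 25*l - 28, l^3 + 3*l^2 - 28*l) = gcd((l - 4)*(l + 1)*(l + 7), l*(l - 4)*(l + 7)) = l^2 + 3*l - 28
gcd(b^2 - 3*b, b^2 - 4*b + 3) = b - 3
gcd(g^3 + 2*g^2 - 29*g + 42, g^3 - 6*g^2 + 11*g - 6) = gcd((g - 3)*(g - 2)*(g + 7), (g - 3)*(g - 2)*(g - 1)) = g^2 - 5*g + 6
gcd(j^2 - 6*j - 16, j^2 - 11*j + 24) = j - 8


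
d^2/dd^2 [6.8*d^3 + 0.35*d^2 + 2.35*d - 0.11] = 40.8*d + 0.7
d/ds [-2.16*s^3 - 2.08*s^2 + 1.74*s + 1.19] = -6.48*s^2 - 4.16*s + 1.74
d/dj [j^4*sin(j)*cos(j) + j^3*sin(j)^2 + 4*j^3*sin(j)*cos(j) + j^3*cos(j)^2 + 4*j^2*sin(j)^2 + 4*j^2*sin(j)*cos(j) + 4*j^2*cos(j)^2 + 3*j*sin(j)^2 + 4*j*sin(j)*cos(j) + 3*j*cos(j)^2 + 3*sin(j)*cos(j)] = j^4*cos(2*j) + 2*j^3*sin(2*j) + 4*j^3*cos(2*j) + 6*j^2*sin(2*j) + 4*j^2*cos(2*j) + 3*j^2 + 4*sqrt(2)*j*sin(2*j + pi/4) + 8*j + 2*sin(2*j) + 3*cos(2*j) + 3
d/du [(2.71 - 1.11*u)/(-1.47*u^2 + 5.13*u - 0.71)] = (-1.6317*u^2 + 7.9674*u - 13.1142)/(2.1609*u^4 - 15.0822*u^3 + 28.4043*u^2 - 7.2846*u + 0.5041)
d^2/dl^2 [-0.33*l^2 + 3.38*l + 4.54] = -0.660000000000000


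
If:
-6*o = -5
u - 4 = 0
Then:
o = 5/6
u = 4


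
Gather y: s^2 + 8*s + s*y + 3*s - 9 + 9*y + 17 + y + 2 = s^2 + 11*s + y*(s + 10) + 10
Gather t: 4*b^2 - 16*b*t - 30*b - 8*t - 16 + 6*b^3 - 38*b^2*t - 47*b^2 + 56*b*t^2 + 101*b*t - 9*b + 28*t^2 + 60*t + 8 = 6*b^3 - 43*b^2 - 39*b + t^2*(56*b + 28) + t*(-38*b^2 + 85*b + 52) - 8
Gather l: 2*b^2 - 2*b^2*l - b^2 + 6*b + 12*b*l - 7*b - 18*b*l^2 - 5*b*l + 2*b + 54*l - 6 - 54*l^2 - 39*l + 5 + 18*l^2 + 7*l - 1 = b^2 + b + l^2*(-18*b - 36) + l*(-2*b^2 + 7*b + 22) - 2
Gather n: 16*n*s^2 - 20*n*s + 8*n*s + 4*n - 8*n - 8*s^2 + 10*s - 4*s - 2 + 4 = n*(16*s^2 - 12*s - 4) - 8*s^2 + 6*s + 2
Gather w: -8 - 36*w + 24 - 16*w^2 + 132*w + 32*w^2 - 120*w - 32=16*w^2 - 24*w - 16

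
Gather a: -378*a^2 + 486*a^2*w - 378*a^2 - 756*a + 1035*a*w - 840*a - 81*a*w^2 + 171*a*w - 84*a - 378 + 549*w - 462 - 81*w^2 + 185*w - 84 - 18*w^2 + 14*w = a^2*(486*w - 756) + a*(-81*w^2 + 1206*w - 1680) - 99*w^2 + 748*w - 924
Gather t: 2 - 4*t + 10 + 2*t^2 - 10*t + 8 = 2*t^2 - 14*t + 20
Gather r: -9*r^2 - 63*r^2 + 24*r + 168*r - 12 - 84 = -72*r^2 + 192*r - 96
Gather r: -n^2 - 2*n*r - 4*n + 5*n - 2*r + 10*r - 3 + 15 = -n^2 + n + r*(8 - 2*n) + 12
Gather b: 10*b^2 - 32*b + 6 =10*b^2 - 32*b + 6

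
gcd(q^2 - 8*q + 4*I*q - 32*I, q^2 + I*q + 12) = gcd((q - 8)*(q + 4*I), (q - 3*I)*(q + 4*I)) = q + 4*I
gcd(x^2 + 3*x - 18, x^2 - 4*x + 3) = x - 3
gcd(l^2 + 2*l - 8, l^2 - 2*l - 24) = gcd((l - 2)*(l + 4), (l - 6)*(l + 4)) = l + 4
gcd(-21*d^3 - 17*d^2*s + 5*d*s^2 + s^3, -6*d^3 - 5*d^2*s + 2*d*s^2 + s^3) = d + s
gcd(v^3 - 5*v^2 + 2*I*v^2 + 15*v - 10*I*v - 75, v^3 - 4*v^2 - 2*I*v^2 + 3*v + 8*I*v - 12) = v - 3*I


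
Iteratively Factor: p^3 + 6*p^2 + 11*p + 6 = (p + 3)*(p^2 + 3*p + 2) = (p + 1)*(p + 3)*(p + 2)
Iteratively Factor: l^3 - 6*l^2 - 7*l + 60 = (l - 4)*(l^2 - 2*l - 15) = (l - 4)*(l + 3)*(l - 5)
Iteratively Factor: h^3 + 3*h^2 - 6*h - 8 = (h - 2)*(h^2 + 5*h + 4) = (h - 2)*(h + 1)*(h + 4)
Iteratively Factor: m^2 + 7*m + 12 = (m + 3)*(m + 4)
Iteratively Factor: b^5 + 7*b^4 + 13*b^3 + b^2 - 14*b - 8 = (b - 1)*(b^4 + 8*b^3 + 21*b^2 + 22*b + 8) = (b - 1)*(b + 4)*(b^3 + 4*b^2 + 5*b + 2) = (b - 1)*(b + 1)*(b + 4)*(b^2 + 3*b + 2) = (b - 1)*(b + 1)*(b + 2)*(b + 4)*(b + 1)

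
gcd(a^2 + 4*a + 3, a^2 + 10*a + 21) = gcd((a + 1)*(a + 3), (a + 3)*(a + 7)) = a + 3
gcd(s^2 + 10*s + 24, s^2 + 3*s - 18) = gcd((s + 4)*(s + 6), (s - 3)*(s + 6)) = s + 6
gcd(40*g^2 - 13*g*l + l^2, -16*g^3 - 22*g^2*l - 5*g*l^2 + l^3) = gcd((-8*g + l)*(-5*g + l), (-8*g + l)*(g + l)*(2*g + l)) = 8*g - l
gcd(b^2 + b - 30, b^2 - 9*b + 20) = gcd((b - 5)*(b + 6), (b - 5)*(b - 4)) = b - 5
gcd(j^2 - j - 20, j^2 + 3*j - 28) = 1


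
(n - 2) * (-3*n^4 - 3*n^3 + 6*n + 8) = -3*n^5 + 3*n^4 + 6*n^3 + 6*n^2 - 4*n - 16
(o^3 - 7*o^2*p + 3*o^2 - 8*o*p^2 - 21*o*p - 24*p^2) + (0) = o^3 - 7*o^2*p + 3*o^2 - 8*o*p^2 - 21*o*p - 24*p^2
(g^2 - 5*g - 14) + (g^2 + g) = 2*g^2 - 4*g - 14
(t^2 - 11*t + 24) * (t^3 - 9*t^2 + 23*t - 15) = t^5 - 20*t^4 + 146*t^3 - 484*t^2 + 717*t - 360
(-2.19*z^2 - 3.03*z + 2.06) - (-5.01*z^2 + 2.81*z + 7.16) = 2.82*z^2 - 5.84*z - 5.1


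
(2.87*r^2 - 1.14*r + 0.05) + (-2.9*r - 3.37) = 2.87*r^2 - 4.04*r - 3.32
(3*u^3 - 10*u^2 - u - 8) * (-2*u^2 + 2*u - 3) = -6*u^5 + 26*u^4 - 27*u^3 + 44*u^2 - 13*u + 24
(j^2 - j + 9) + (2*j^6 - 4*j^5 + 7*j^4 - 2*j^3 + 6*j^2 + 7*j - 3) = 2*j^6 - 4*j^5 + 7*j^4 - 2*j^3 + 7*j^2 + 6*j + 6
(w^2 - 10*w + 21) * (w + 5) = w^3 - 5*w^2 - 29*w + 105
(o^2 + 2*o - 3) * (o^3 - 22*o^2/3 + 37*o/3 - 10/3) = o^5 - 16*o^4/3 - 16*o^3/3 + 130*o^2/3 - 131*o/3 + 10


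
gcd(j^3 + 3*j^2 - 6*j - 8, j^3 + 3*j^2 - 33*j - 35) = j + 1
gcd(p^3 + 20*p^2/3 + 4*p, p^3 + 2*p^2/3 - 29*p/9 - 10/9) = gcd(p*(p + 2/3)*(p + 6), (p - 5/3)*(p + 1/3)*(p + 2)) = 1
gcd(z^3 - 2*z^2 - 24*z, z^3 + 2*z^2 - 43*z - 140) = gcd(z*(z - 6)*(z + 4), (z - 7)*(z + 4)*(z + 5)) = z + 4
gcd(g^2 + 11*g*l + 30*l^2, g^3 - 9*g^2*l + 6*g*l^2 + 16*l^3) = 1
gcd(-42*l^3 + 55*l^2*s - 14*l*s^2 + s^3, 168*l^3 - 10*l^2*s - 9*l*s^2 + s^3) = 42*l^2 - 13*l*s + s^2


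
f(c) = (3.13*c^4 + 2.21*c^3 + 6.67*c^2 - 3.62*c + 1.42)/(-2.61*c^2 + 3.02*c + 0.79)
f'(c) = (5.22*c - 3.02)*(3.13*c^4 + 2.21*c^3 + 6.67*c^2 - 3.62*c + 1.42)/(-2.61*c^2 + 3.02*c + 0.79)^2 + (12.52*c^3 + 6.63*c^2 + 13.34*c - 3.62)/(-2.61*c^2 + 3.02*c + 0.79) = (-16.3386*c^5 + 22.5897*c^4 + 23.2392*c^3 + 15.9329*c^2 + 17.951*c - 7.1482)/(6.8121*c^4 - 15.7644*c^3 + 4.9966*c^2 + 4.7716*c + 0.6241)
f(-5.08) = -24.26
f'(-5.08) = 10.07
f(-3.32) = -10.17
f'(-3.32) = 5.95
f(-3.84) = -13.57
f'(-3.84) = 7.16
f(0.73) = 2.54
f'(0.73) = 10.31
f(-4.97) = -23.16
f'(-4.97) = 9.81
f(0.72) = 2.44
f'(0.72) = 9.87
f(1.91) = -25.61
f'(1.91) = 15.09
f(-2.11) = -4.65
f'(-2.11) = 3.17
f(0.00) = 1.80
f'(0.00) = -11.45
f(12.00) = -205.55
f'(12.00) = -30.96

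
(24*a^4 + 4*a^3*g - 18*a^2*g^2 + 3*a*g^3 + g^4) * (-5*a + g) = -120*a^5 + 4*a^4*g + 94*a^3*g^2 - 33*a^2*g^3 - 2*a*g^4 + g^5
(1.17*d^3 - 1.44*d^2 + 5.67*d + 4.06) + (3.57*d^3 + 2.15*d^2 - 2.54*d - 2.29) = 4.74*d^3 + 0.71*d^2 + 3.13*d + 1.77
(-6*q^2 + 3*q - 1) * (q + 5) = -6*q^3 - 27*q^2 + 14*q - 5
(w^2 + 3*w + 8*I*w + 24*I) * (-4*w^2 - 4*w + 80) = -4*w^4 - 16*w^3 - 32*I*w^3 + 68*w^2 - 128*I*w^2 + 240*w + 544*I*w + 1920*I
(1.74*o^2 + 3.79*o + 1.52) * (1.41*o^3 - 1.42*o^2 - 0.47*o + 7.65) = 2.4534*o^5 + 2.8731*o^4 - 4.0564*o^3 + 9.3713*o^2 + 28.2791*o + 11.628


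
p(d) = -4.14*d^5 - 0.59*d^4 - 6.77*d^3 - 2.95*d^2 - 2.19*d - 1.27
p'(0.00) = -2.19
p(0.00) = -1.27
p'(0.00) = -2.19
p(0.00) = -1.27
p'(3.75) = -4527.88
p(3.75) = -3594.78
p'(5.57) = -20997.67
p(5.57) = -24038.89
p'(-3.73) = -4147.16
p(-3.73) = 3192.11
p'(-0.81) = -18.39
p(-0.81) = 3.36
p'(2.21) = -633.69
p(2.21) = -325.92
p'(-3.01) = -1803.25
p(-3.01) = 1137.69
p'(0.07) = -2.70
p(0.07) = -1.44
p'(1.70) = -255.40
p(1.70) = -110.49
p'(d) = -20.7*d^4 - 2.36*d^3 - 20.31*d^2 - 5.9*d - 2.19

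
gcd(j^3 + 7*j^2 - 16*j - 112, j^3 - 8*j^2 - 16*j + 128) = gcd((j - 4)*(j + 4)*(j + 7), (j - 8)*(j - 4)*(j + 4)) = j^2 - 16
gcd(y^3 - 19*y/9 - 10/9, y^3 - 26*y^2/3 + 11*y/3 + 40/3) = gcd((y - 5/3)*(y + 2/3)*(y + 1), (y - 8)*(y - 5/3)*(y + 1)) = y^2 - 2*y/3 - 5/3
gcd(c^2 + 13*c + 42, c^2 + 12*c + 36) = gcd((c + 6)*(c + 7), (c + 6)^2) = c + 6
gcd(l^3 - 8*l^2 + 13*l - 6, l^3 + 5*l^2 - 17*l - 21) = 1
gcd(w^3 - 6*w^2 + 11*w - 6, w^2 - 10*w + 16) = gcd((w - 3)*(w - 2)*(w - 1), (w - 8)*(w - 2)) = w - 2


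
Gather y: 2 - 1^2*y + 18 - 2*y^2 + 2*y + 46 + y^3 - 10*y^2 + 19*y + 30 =y^3 - 12*y^2 + 20*y + 96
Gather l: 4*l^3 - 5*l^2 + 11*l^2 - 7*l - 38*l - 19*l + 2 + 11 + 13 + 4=4*l^3 + 6*l^2 - 64*l + 30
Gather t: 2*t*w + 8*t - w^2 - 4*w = t*(2*w + 8) - w^2 - 4*w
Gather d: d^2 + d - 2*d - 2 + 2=d^2 - d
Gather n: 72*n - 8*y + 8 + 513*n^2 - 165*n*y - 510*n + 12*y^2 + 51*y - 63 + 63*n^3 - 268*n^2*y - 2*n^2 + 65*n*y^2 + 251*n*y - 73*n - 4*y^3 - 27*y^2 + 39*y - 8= 63*n^3 + n^2*(511 - 268*y) + n*(65*y^2 + 86*y - 511) - 4*y^3 - 15*y^2 + 82*y - 63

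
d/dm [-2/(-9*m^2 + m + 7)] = 2*(1 - 18*m)/(-9*m^2 + m + 7)^2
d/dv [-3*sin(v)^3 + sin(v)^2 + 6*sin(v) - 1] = (-9*sin(v)^2 + 2*sin(v) + 6)*cos(v)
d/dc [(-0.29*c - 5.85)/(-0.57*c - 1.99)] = (-1.571718*c - 5.487226)/(0.57*c + 1.99)^3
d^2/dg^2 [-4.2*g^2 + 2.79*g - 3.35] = -8.40000000000000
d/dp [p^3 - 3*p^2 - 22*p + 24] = 3*p^2 - 6*p - 22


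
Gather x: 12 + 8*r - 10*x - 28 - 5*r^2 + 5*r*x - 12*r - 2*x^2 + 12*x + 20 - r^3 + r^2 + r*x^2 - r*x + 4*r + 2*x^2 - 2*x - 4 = -r^3 - 4*r^2 + r*x^2 + 4*r*x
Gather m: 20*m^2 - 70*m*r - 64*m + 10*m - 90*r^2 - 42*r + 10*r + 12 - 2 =20*m^2 + m*(-70*r - 54) - 90*r^2 - 32*r + 10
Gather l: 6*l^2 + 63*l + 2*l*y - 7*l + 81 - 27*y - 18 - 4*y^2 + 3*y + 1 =6*l^2 + l*(2*y + 56) - 4*y^2 - 24*y + 64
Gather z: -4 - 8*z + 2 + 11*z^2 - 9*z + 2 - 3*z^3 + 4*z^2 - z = -3*z^3 + 15*z^2 - 18*z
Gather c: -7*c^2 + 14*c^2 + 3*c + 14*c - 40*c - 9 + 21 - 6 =7*c^2 - 23*c + 6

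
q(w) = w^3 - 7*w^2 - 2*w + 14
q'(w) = 3*w^2 - 14*w - 2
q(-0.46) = 13.34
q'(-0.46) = 5.07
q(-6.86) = -624.53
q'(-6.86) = 235.22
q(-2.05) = -19.93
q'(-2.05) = 39.31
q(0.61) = 10.40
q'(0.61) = -9.42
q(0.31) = 12.74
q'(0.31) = -6.05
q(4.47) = -45.49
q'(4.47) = -4.64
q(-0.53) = 12.94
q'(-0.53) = 6.26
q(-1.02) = 7.70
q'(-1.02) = 15.40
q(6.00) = -34.00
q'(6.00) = 22.00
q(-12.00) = -2698.00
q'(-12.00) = 598.00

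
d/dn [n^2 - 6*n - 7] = 2*n - 6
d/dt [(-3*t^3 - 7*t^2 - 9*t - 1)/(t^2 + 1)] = 3*(-t^4 - 4*t - 3)/(t^4 + 2*t^2 + 1)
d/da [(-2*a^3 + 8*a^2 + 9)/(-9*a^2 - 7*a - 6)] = (18*a^4 + 28*a^3 - 20*a^2 + 66*a + 63)/(81*a^4 + 126*a^3 + 157*a^2 + 84*a + 36)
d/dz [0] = 0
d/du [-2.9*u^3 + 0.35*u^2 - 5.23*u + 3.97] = -8.7*u^2 + 0.7*u - 5.23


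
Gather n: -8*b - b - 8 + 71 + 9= 72 - 9*b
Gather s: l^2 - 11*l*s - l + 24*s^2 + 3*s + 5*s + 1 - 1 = l^2 - l + 24*s^2 + s*(8 - 11*l)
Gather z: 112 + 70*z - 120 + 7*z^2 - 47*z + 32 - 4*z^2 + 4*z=3*z^2 + 27*z + 24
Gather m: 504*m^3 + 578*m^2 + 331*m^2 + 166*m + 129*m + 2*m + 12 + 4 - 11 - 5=504*m^3 + 909*m^2 + 297*m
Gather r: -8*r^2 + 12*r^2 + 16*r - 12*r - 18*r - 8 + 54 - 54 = 4*r^2 - 14*r - 8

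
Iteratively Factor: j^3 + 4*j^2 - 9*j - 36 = (j + 4)*(j^2 - 9) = (j + 3)*(j + 4)*(j - 3)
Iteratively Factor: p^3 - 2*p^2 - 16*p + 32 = (p + 4)*(p^2 - 6*p + 8) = (p - 4)*(p + 4)*(p - 2)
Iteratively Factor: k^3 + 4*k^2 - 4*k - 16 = (k - 2)*(k^2 + 6*k + 8) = (k - 2)*(k + 2)*(k + 4)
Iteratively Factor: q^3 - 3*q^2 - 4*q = (q + 1)*(q^2 - 4*q) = q*(q + 1)*(q - 4)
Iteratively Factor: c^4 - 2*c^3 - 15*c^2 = (c)*(c^3 - 2*c^2 - 15*c) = c*(c + 3)*(c^2 - 5*c) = c*(c - 5)*(c + 3)*(c)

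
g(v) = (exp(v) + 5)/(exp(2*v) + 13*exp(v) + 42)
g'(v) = (exp(v) + 5)*(-2*exp(2*v) - 13*exp(v))/(exp(2*v) + 13*exp(v) + 42)^2 + exp(v)/(exp(2*v) + 13*exp(v) + 42) = (-(exp(v) + 5)*(2*exp(v) + 13) + exp(2*v) + 13*exp(v) + 42)*exp(v)/(exp(2*v) + 13*exp(v) + 42)^2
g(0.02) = 0.11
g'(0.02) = -0.01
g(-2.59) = 0.12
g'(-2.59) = -0.00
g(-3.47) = 0.12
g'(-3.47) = -0.00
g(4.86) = 0.01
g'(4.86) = -0.01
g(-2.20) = 0.12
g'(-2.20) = -0.00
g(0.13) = 0.11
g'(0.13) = -0.01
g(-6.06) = 0.12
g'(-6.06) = -0.00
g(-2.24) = 0.12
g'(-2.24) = -0.00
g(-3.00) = 0.12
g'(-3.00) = 0.00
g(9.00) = 0.00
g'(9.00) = 0.00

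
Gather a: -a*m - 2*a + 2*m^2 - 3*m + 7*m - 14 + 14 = a*(-m - 2) + 2*m^2 + 4*m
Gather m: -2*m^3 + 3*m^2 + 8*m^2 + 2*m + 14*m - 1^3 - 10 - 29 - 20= -2*m^3 + 11*m^2 + 16*m - 60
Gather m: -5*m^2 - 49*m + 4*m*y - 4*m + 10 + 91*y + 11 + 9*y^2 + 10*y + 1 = -5*m^2 + m*(4*y - 53) + 9*y^2 + 101*y + 22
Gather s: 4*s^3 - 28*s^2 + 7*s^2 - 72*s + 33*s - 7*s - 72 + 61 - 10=4*s^3 - 21*s^2 - 46*s - 21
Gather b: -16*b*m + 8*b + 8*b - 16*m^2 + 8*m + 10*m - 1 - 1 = b*(16 - 16*m) - 16*m^2 + 18*m - 2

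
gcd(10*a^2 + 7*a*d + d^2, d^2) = 1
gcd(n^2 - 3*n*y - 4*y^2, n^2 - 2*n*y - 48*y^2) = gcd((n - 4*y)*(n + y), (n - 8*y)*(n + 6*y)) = 1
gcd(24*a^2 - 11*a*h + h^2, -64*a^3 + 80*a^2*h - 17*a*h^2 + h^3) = 8*a - h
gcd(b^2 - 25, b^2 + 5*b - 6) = 1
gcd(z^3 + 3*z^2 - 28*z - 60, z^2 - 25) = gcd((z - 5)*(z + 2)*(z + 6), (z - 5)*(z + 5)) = z - 5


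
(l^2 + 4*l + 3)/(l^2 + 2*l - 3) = (l + 1)/(l - 1)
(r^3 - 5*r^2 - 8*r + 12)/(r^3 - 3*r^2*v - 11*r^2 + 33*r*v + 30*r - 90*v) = (r^2 + r - 2)/(r^2 - 3*r*v - 5*r + 15*v)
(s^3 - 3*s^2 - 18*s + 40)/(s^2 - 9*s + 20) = (s^2 + 2*s - 8)/(s - 4)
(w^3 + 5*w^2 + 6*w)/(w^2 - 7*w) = (w^2 + 5*w + 6)/(w - 7)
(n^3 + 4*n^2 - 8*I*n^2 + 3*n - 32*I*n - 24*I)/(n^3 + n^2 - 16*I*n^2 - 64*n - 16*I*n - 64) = (n + 3)/(n - 8*I)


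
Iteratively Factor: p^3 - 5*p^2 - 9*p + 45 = (p + 3)*(p^2 - 8*p + 15) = (p - 3)*(p + 3)*(p - 5)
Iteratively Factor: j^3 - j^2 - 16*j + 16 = (j - 4)*(j^2 + 3*j - 4) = (j - 4)*(j - 1)*(j + 4)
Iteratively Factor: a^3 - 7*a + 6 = (a - 1)*(a^2 + a - 6) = (a - 1)*(a + 3)*(a - 2)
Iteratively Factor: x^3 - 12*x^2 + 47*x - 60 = (x - 3)*(x^2 - 9*x + 20) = (x - 5)*(x - 3)*(x - 4)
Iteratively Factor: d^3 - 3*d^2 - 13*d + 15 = (d + 3)*(d^2 - 6*d + 5) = (d - 1)*(d + 3)*(d - 5)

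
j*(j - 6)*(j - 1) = j^3 - 7*j^2 + 6*j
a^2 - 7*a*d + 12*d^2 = (a - 4*d)*(a - 3*d)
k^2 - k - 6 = (k - 3)*(k + 2)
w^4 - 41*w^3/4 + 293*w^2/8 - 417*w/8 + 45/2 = (w - 4)*(w - 3)*(w - 5/2)*(w - 3/4)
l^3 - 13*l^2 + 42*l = l*(l - 7)*(l - 6)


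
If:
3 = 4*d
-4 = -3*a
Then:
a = 4/3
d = 3/4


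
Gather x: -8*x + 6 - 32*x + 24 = 30 - 40*x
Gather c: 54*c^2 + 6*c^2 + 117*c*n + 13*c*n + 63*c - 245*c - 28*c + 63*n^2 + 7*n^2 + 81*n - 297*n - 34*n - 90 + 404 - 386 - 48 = 60*c^2 + c*(130*n - 210) + 70*n^2 - 250*n - 120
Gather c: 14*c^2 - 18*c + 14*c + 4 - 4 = 14*c^2 - 4*c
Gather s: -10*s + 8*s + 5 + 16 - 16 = 5 - 2*s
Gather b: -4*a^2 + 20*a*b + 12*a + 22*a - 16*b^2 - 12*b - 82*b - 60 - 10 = -4*a^2 + 34*a - 16*b^2 + b*(20*a - 94) - 70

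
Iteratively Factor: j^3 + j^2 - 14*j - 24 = (j + 2)*(j^2 - j - 12) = (j + 2)*(j + 3)*(j - 4)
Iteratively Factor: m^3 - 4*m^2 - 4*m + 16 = (m - 2)*(m^2 - 2*m - 8) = (m - 4)*(m - 2)*(m + 2)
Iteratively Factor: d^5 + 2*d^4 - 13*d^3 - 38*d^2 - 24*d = (d)*(d^4 + 2*d^3 - 13*d^2 - 38*d - 24) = d*(d + 2)*(d^3 - 13*d - 12) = d*(d - 4)*(d + 2)*(d^2 + 4*d + 3) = d*(d - 4)*(d + 2)*(d + 3)*(d + 1)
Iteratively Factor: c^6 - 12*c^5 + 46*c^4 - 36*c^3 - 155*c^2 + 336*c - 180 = (c - 3)*(c^5 - 9*c^4 + 19*c^3 + 21*c^2 - 92*c + 60) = (c - 3)^2*(c^4 - 6*c^3 + c^2 + 24*c - 20) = (c - 3)^2*(c + 2)*(c^3 - 8*c^2 + 17*c - 10) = (c - 5)*(c - 3)^2*(c + 2)*(c^2 - 3*c + 2) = (c - 5)*(c - 3)^2*(c - 1)*(c + 2)*(c - 2)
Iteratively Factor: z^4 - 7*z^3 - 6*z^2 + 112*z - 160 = (z - 4)*(z^3 - 3*z^2 - 18*z + 40) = (z - 4)*(z + 4)*(z^2 - 7*z + 10) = (z - 4)*(z - 2)*(z + 4)*(z - 5)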